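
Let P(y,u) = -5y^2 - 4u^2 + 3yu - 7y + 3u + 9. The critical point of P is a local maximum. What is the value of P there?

817/71

∂P/∂y = -10y + 3u - 7 = 0 and ∂P/∂u = 3y - 8u + 3 = 0, so (y, u) = (-47/71, 9/71).
The Hessian has P_{yy} = -10, P_{uu} = -8, P_{yu} = 3, giving D = 71 > 0 with P_{yy} < 0, so the point is a local maximum.
P(-47/71, 9/71) = 817/71.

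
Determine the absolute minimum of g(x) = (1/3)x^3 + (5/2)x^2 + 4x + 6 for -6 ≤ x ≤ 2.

0

The derivative is x^2 + 5x + 4, which vanishes at x = -4 and x = -1.
Candidates: g(-6) = 0; g(-4) = 26/3; g(-1) = 25/6; g(2) = 80/3.
Hence the absolute minimum is 0 at x = -6.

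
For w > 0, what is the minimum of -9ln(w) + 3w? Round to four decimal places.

-0.8875

g'(w) = -9/w + 3 = 0 gives w = 3.
g''(w) = 9/w², which is positive for w > 0, so this is a local minimum.
g(3) = -9·ln(3) + 9 ≈ -0.8875.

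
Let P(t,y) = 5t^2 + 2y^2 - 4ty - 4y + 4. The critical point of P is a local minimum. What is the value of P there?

∂P/∂t = 10t - 4y = 0 and ∂P/∂y = -4t + 4y - 4 = 0, so (t, y) = (2/3, 5/3).
The Hessian has P_{tt} = 10, P_{yy} = 4, P_{ty} = -4, giving D = 24 > 0 with P_{tt} > 0, so the point is a local minimum.
P(2/3, 5/3) = 2/3.

2/3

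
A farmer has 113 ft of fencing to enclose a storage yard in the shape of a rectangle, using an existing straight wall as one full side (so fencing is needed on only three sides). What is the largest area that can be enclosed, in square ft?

12769/8

Let the sides perpendicular to the wall have length x and the parallel side y, so 2x + y = 113 and the area is A = xy = x(113 − 2x).
A'(x) = 113 − 4x = 0 gives x = 113/4, and A''(x) = −4 < 0 confirms a maximum.
Then y = 113 − 2·113/4 = 113/2 and A = 12769/8.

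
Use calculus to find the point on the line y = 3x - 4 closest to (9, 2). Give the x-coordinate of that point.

27/10

Minimize D(x)^2 = (x - 9)^2 + (3x - 6)^2.
d/dx[D^2] = 2(x - 9) + 2·3·(3x - 6) = 0 ⇒ x = 27/10.
Then y = 41/10 and the distance is √(441/10) ≈ 6.6408.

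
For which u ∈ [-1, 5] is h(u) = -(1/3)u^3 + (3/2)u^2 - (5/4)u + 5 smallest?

Differentiating, h'(u) = -u^2 + 3u - 5/4; which vanishes at u = 1/2 and u = 5/2.
Candidates: h(-1) = 97/12; h(1/2) = 113/24; h(5/2) = 145/24; h(5) = -65/12.
So the minimum is h(5) = -65/12.

5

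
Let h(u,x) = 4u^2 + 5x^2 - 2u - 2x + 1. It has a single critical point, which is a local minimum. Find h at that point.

∂h/∂u = 8u - 2 = 0 and ∂h/∂x = 10x - 2 = 0, so (u, x) = (1/4, 1/5).
The Hessian has h_{uu} = 8, h_{xx} = 10, h_{ux} = 0, giving D = 80 > 0 with h_{uu} > 0, so the point is a local minimum.
h(1/4, 1/5) = 11/20.

11/20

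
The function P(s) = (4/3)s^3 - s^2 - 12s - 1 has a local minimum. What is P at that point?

-55/3

P'(s) = 4s^2 - 2s - 12. Setting P'(s) = 0 gives s ∈ {-3/2, 2}.
P''(s) = 8s - 2. P''(-3/2) = -14 < 0 ⇒ local maximum; P''(2) = 14 > 0 ⇒ local minimum.
The local minimum is P(2) = -55/3.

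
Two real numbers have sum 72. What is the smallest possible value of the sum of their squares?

2592

With a + b = 72, a^2 + b^2 = a^2 + (72 − a)^2.
The derivative 2a − 2(72 − a) = 4a − 144 vanishes at a = 36; second derivative 4 > 0, a minimum.
The minimum is 2·(36)^2 = 2592.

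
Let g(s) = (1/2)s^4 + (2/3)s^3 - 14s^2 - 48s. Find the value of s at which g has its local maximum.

Critical points: g'(s) = 2s^3 + 2s^2 - 28s - 48 vanishes at s = -3, -2, 4.
Since g''(s) = 6s^2 + 4s - 28, we get g''(-3) = 14 > 0 ⇒ local minimum; g''(-2) = -12 < 0 ⇒ local maximum; g''(4) = 84 > 0 ⇒ local minimum.
So the local maximum value is g(-2) = 128/3.

-2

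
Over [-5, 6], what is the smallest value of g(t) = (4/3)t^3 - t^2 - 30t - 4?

-67

g'(t) = 4t^2 - 2t - 30, which vanishes at t = -5/2 and t = 3.
Candidates: g(-5) = -137/3,  g(-5/2) = 527/12,  g(3) = -67,  g(6) = 68.
Hence the absolute minimum is -67 at t = 3.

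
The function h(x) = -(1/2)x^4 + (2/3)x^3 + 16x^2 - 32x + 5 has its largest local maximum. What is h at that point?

Critical points: h'(x) = -2x^3 + 2x^2 + 32x - 32 vanishes at x = -4, 1, 4.
Since h''(x) = -6x^2 + 4x + 32, we get h''(-4) = -80 < 0 ⇒ local maximum; h''(1) = 30 > 0 ⇒ local minimum; h''(4) = -48 < 0 ⇒ local maximum.
The largest local maximum is h(-4) = 655/3.

655/3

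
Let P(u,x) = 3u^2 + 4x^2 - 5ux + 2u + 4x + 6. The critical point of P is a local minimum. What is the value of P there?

34/23

∂P/∂u = 6u - 5x + 2 = 0 and ∂P/∂x = -5u + 8x + 4 = 0, so (u, x) = (-36/23, -34/23).
The Hessian has P_{uu} = 6, P_{xx} = 8, P_{ux} = -5, giving D = 23 > 0 with P_{uu} > 0, so the point is a local minimum.
P(-36/23, -34/23) = 34/23.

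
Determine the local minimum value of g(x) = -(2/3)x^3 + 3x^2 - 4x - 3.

-14/3

g'(x) = -2x^2 + 6x - 4 = 0 at x = 1, 2.
g''(x) = -4x + 6. g''(1) = 2 > 0 ⇒ local minimum; g''(2) = -2 < 0 ⇒ local maximum.
The local minimum is g(1) = -14/3.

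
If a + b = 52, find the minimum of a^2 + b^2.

1352

With a + b = 52, a^2 + b^2 = a^2 + (52 − a)^2.
The derivative 2a − 2(52 − a) = 4a − 104 vanishes at a = 26; second derivative 4 > 0, a minimum.
The minimum is 2·(26)^2 = 1352.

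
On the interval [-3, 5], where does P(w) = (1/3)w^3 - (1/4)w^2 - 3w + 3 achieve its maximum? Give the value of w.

5

P'(w) = w^2 - (1/2)w - 3, which vanishes at w = -3/2 and w = 2.
Compare values at every candidate in [-3, 5]: P(-3) = 3/4, P(-3/2) = 93/16, P(2) = -4/3, P(5) = 281/12.
Hence the absolute maximum is 281/12 at w = 5.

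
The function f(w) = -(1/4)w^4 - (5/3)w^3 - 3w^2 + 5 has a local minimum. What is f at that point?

Critical points: f'(w) = -w^3 - 5w^2 - 6w vanishes at w = -3, -2, 0.
Second-derivative test with f''(w) = -3w^2 - 10w - 6: f''(-3) = -3 < 0 ⇒ local maximum; f''(-2) = 2 > 0 ⇒ local minimum; f''(0) = -6 < 0 ⇒ local maximum.
Thus f has its local minimum at w = -2, with value 7/3.

7/3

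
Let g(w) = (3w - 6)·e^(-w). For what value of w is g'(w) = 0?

3

Differentiating with the product rule gives g'(w) = (-3w + 9)·e^(-w). Since e^(-w) > 0, the only critical point is w = 3.
g''(3) has the same sign as -3 < 0, so this is a local maximum.
g(3) = (3)·e^(-3) ≈ 0.1494.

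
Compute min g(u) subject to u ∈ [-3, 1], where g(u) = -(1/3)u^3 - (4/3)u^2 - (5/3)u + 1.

g'(u) = -u^2 - (8/3)u - 5/3, which vanishes at u = -5/3 and u = -1.
Candidates: g(-3) = 3, g(-5/3) = 131/81, g(-1) = 5/3, g(1) = -7/3.
Hence the absolute minimum is -7/3 at u = 1.

-7/3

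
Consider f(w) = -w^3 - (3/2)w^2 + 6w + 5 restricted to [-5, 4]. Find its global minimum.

The derivative is -3w^2 - 3w + 6, which vanishes at w = -2 and w = 1.
Compare values at every candidate in [-5, 4]: f(-5) = 125/2, f(-2) = -5, f(1) = 17/2, f(4) = -59.
So the minimum is f(4) = -59.

-59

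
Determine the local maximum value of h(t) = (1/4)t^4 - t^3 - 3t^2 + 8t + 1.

h'(t) = t^3 - 3t^2 - 6t + 8. Setting h'(t) = 0 gives t ∈ {-2, 1, 4}.
Since h''(t) = 3t^2 - 6t - 6, we get h''(-2) = 18 > 0 ⇒ local minimum; h''(1) = -9 < 0 ⇒ local maximum; h''(4) = 18 > 0 ⇒ local minimum.
Thus h has its local maximum at t = 1, with value 21/4.

21/4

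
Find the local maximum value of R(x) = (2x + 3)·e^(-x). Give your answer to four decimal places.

3.2974

By the product rule, R'(x) = (-2x - 1)·e^(-x). Since e^(-x) > 0, the only critical point is x = -1/2.
R''(-1/2) has the same sign as -2 < 0, so this is a local maximum.
R(-1/2) = (2)·e^(1/2) ≈ 3.2974.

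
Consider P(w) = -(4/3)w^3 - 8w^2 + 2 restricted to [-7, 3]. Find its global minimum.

-106

The derivative is -4w^2 - 16w, which vanishes at w = -4 and w = 0.
Evaluating at the critical points and endpoints: P(-7) = 202/3; P(-4) = -122/3; P(0) = 2; P(3) = -106.
So the minimum is P(3) = -106.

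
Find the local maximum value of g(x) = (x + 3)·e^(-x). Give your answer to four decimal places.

7.3891

g'(x) = 1·e^(-x) + (x + 3)·(-1)·e^(-x) = (-x - 2)·e^(-x). Since e^(-x) > 0, the only critical point is x = -2.
g''(-2) has the same sign as -1 < 0, so this is a local maximum.
g(-2) = (1)·e^(2) ≈ 7.3891.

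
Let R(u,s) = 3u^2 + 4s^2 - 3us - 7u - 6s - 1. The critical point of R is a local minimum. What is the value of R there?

∂R/∂u = 6u - 3s - 7 = 0 and ∂R/∂s = -3u + 8s - 6 = 0, so (u, s) = (74/39, 19/13).
The Hessian has R_{uu} = 6, R_{ss} = 8, R_{us} = -3, giving D = 39 > 0 with R_{uu} > 0, so the point is a local minimum.
R(74/39, 19/13) = -469/39.

-469/39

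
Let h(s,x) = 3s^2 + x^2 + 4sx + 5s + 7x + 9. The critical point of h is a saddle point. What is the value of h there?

17

∂h/∂s = 6s + 4x + 5 = 0 and ∂h/∂x = 4s + 2x + 7 = 0, so (s, x) = (-9/2, 11/2).
The Hessian has h_{ss} = 6, h_{xx} = 2, h_{sx} = 4, giving D = -4 < 0, so the point is a saddle point.
h(-9/2, 11/2) = 17.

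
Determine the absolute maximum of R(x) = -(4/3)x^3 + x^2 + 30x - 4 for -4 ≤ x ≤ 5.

59

Differentiating, R'(x) = -4x^2 + 2x + 30; which vanishes at x = -5/2 and x = 3.
Compare values at every candidate in [-4, 5]: R(-4) = -68/3, R(-5/2) = -623/12, R(3) = 59, R(5) = 13/3.
So the maximum is R(3) = 59.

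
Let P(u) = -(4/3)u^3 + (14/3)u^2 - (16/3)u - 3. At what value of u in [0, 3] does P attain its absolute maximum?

0

P'(u) = -4u^2 + (28/3)u - 16/3, which vanishes at u = 1 and u = 4/3.
Candidates: P(0) = -3, P(1) = -5, P(4/3) = -403/81, P(3) = -13.
So the maximum is P(0) = -3.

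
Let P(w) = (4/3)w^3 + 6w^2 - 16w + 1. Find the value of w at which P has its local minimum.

P'(w) = 4w^2 + 12w - 16. Setting P'(w) = 0 gives w ∈ {-4, 1}.
P''(w) = 8w + 12. P''(-4) = -20 < 0 ⇒ local maximum; P''(1) = 20 > 0 ⇒ local minimum.
The local minimum is P(1) = -23/3.

1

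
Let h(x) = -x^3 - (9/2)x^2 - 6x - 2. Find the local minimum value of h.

0

h'(x) = -3x^2 - 9x - 6. Setting h'(x) = 0 gives x ∈ {-2, -1}.
Since h''(x) = -6x - 9, we get h''(-2) = 3 > 0 ⇒ local minimum; h''(-1) = -3 < 0 ⇒ local maximum.
Thus h has its local minimum at x = -2, with value 0.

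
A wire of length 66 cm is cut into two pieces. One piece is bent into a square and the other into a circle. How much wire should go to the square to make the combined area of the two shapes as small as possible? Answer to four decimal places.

36.9665

Let x be the length used for the square. Square side x/4; circle radius (66−x)/(2π).
A(x) = (x/4)² + π·((66−x)/(2π))² = x²/16 + (66−x)²/(4π) for 0 ≤ x ≤ 66. A'(x) = x/8 − (66−x)/(2π) = 0 gives x = 4·66/(π+4) ≈ 36.9665.
A'' = 1/8 + 1/(2π) > 0, so this gives the minimum combined area; x ≈ 36.9665 cm to the square.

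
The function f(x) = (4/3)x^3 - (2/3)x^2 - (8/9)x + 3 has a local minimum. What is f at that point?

203/81

Critical points: f'(x) = 4x^2 - (4/3)x - 8/9 vanishes at x = -1/3, 2/3.
f''(x) = 8x - 4/3. f''(-1/3) = -4 < 0 ⇒ local maximum; f''(2/3) = 4 > 0 ⇒ local minimum.
The local minimum is f(2/3) = 203/81.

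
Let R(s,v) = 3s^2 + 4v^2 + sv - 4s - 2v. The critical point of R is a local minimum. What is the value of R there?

-68/47

∂R/∂s = 6s + v - 4 = 0 and ∂R/∂v = s + 8v - 2 = 0, so (s, v) = (30/47, 8/47).
The Hessian has R_{ss} = 6, R_{vv} = 8, R_{sv} = 1, giving D = 47 > 0 with R_{ss} > 0, so the point is a local minimum.
R(30/47, 8/47) = -68/47.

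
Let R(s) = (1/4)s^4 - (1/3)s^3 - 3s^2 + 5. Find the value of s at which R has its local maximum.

R'(s) = s^3 - s^2 - 6s = 0 at s = -2, 0, 3.
R''(s) = 3s^2 - 2s - 6. R''(-2) = 10 > 0 ⇒ local minimum; R''(0) = -6 < 0 ⇒ local maximum; R''(3) = 15 > 0 ⇒ local minimum.
So the local maximum value is R(0) = 5.

0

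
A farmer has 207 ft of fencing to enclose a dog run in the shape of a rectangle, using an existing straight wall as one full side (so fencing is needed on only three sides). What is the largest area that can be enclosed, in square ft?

Let the sides perpendicular to the wall have length x and the parallel side y, so 2x + y = 207 and the area is A = xy = x(207 − 2x).
A'(x) = 207 − 4x = 0 gives x = 207/4, and A''(x) = −4 < 0 confirms a maximum.
Then y = 207 − 2·207/4 = 207/2 and A = 42849/8.

42849/8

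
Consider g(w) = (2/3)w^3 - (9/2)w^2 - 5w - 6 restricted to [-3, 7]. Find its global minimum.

g'(w) = 2w^2 - 9w - 5, which vanishes at w = -1/2 and w = 5.
Evaluating at the critical points and endpoints: g(-3) = -99/2; g(-1/2) = -113/24; g(5) = -361/6; g(7) = -197/6.
The minimum over the interval is -361/6, attained at w = 5.

-361/6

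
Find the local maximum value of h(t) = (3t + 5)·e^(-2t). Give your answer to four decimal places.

Differentiating with the product rule gives h'(t) = (-6t - 7)·e^(-2t). Since e^(-2t) > 0, the only critical point is t = -7/6.
h''(-7/6) has the same sign as -6 < 0, so this is a local maximum.
h(-7/6) = (3/2)·e^(7/3) ≈ 15.4684.

15.4684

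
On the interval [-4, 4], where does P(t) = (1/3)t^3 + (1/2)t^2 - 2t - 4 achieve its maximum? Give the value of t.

P'(t) = t^2 + t - 2, which vanishes at t = -2 and t = 1.
Compare values at every candidate in [-4, 4]: P(-4) = -28/3,  P(-2) = -2/3,  P(1) = -31/6,  P(4) = 52/3.
So the maximum is P(4) = 52/3.

4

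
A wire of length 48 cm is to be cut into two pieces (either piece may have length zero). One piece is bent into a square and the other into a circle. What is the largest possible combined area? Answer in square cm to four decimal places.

Let x be the length used for the square. Square side x/4; circle radius (48−x)/(2π).
A(x) = (x/4)² + π·((48−x)/(2π))² = x²/16 + (48−x)²/(4π) for 0 ≤ x ≤ 48. A'(x) = x/8 − (48−x)/(2π) = 0 gives x = 4·48/(π+4) ≈ 26.8848.
A'' > 0, so the interior critical point is a minimum; the maximum is at an endpoint. A(0) = 183.3465 and A(48) = 144.0000, so the largest area is 183.3465.

183.3465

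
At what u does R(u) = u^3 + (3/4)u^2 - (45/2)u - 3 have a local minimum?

R'(u) = 3u^2 + (3/2)u - 45/2 = 0 at u = -3, 5/2.
Second-derivative test with R''(u) = 6u + 3/2: R''(-3) = -33/2 < 0 ⇒ local maximum; R''(5/2) = 33/2 > 0 ⇒ local minimum.
So the local minimum value is R(5/2) = -623/16.

5/2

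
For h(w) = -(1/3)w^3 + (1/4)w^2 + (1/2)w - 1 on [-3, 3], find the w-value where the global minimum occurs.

3

Differentiating, h'(w) = -w^2 + (1/2)w + 1/2; which vanishes at w = -1/2 and w = 1.
Compare values at every candidate in [-3, 3]: h(-3) = 35/4,  h(-1/2) = -55/48,  h(1) = -7/12,  h(3) = -25/4.
The minimum over the interval is -25/4, attained at w = 3.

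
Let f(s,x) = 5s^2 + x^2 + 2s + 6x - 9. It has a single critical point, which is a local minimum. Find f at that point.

-91/5

∂f/∂s = 10s + 2 = 0 and ∂f/∂x = 2x + 6 = 0, so (s, x) = (-1/5, -3).
The Hessian has f_{ss} = 10, f_{xx} = 2, f_{sx} = 0, giving D = 20 > 0 with f_{ss} > 0, so the point is a local minimum.
f(-1/5, -3) = -91/5.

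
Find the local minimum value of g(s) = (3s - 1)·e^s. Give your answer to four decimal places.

-1.5403

Differentiating with the product rule gives g'(s) = (3s + 2)·e^s. Since e^s > 0, the only critical point is s = -2/3.
g''(-2/3) has the same sign as 3 > 0, so this is a local minimum.
g(-2/3) = (-3)·e^(-2/3) ≈ -1.5403.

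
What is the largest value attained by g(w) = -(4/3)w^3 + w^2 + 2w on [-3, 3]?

g'(w) = -4w^2 + 2w + 2, which vanishes at w = -1/2 and w = 1.
Compare values at every candidate in [-3, 3]: g(-3) = 39; g(-1/2) = -7/12; g(1) = 5/3; g(3) = -21.
Hence the absolute maximum is 39 at w = -3.

39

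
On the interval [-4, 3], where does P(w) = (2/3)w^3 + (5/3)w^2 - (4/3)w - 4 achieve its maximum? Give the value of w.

3

Differentiating, P'(w) = 2w^2 + (10/3)w - 4/3; which vanishes at w = -2 and w = 1/3.
Candidates: P(-4) = -44/3, P(-2) = 0, P(1/3) = -343/81, P(3) = 25.
Hence the absolute maximum is 25 at w = 3.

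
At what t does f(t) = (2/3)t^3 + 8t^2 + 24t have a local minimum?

-2

Critical points: f'(t) = 2t^2 + 16t + 24 vanishes at t = -6, -2.
Second-derivative test with f''(t) = 4t + 16: f''(-6) = -8 < 0 ⇒ local maximum; f''(-2) = 8 > 0 ⇒ local minimum.
Thus f has its local minimum at t = -2, with value -64/3.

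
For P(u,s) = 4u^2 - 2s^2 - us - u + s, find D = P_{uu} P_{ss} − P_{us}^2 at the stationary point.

∂P/∂u = 8u - s - 1 = 0 and ∂P/∂s = -u - 4s + 1 = 0, so (u, s) = (5/33, 7/33).
The Hessian has P_{uu} = 8, P_{ss} = -4, P_{us} = -1, giving D = -33 < 0, so the point is a saddle point.
D = (8)·(-4) − (-1)^2 = -33.

-33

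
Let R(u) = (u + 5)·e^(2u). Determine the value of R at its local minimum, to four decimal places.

R'(u) = 1·e^(2u) + (u + 5)·2·e^(2u) = (2u + 11)·e^(2u). Since e^(2u) > 0, the only critical point is u = -11/2.
R''(-11/2) has the same sign as 2 > 0, so this is a local minimum.
R(-11/2) = (-1/2)·e^(-11) ≈ -0.0000.

-0.0000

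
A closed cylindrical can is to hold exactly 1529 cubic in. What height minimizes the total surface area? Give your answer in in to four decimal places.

12.4865

With radius r and height h, πr²h = 1529 so h = 1529/(πr²), and S(r) = 2πr² + 2πrh = 2πr² + 2·1529/r.
S'(r) = 4πr − 2·1529/r² = 0 ⇒ r³ = 1529/(2π), so r ≈ 6.2432 and h = 2r ≈ 12.4865.
S''(r) = 4π + 4·1529/r³ > 0, so this is the minimum; S ≈ 734.7161.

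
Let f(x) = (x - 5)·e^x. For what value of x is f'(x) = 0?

Differentiating with the product rule gives f'(x) = (x - 4)·e^x. Since e^x > 0, the only critical point is x = 4.
f''(4) has the same sign as 1 > 0, so this is a local minimum.
f(4) = (-1)·e^(4) ≈ -54.5982.

4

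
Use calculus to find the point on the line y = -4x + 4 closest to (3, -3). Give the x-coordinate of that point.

31/17

Minimize D(x)^2 = (x - 3)^2 + (-4x + 7)^2.
d/dx[D^2] = 2(x - 3) + 2·(-4)·(-4x + 7) = 0 ⇒ x = 31/17.
Then y = -56/17 and the distance is √(25/17) ≈ 1.2127.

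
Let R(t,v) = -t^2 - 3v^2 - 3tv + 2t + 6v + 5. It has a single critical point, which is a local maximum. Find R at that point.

9

∂R/∂t = -2t - 3v + 2 = 0 and ∂R/∂v = -3t - 6v + 6 = 0, so (t, v) = (-2, 2).
The Hessian has R_{tt} = -2, R_{vv} = -6, R_{tv} = -3, giving D = 3 > 0 with R_{tt} < 0, so the point is a local maximum.
R(-2, 2) = 9.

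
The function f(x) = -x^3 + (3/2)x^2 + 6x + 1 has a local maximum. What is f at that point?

f'(x) = -3x^2 + 3x + 6. Setting f'(x) = 0 gives x ∈ {-1, 2}.
Since f''(x) = -6x + 3, we get f''(-1) = 9 > 0 ⇒ local minimum; f''(2) = -9 < 0 ⇒ local maximum.
Thus f has its local maximum at x = 2, with value 11.

11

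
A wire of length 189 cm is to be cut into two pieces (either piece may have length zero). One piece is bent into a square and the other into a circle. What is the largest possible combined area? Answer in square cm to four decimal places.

Let x be the length used for the square. Square side x/4; circle radius (189−x)/(2π).
A(x) = (x/4)² + π·((189−x)/(2π))² = x²/16 + (189−x)²/(4π) for 0 ≤ x ≤ 189. A'(x) = x/8 − (189−x)/(2π) = 0 gives x = 4·189/(π+4) ≈ 105.8587.
A'' > 0, so the interior critical point is a minimum; the maximum is at an endpoint. A(0) = 2842.5869 and A(189) = 2232.5625, so the largest area is 2842.5869.

2842.5869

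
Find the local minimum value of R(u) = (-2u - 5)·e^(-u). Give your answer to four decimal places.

By the product rule, R'(u) = (2u + 3)·e^(-u). Since e^(-u) > 0, the only critical point is u = -3/2.
R''(-3/2) has the same sign as 2 > 0, so this is a local minimum.
R(-3/2) = (-2)·e^(3/2) ≈ -8.9634.

-8.9634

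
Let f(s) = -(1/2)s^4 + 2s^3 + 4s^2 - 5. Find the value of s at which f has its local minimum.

0

f'(s) = -2s^3 + 6s^2 + 8s. Setting f'(s) = 0 gives s ∈ {-1, 0, 4}.
f''(s) = -6s^2 + 12s + 8. f''(-1) = -10 < 0 ⇒ local maximum; f''(0) = 8 > 0 ⇒ local minimum; f''(4) = -40 < 0 ⇒ local maximum.
The local minimum is f(0) = -5.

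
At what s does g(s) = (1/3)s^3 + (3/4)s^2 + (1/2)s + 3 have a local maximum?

g'(s) = s^2 + (3/2)s + 1/2. Setting g'(s) = 0 gives s ∈ {-1, -1/2}.
Since g''(s) = 2s + 3/2, we get g''(-1) = -1/2 < 0 ⇒ local maximum; g''(-1/2) = 1/2 > 0 ⇒ local minimum.
Thus g has its local maximum at s = -1, with value 35/12.

-1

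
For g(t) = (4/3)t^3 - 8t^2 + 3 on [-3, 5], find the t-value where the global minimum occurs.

The derivative is 4t^2 - 16t, which vanishes at t = 0 and t = 4.
Candidates: g(-3) = -105, g(0) = 3, g(4) = -119/3, g(5) = -91/3.
The minimum over the interval is -105, attained at t = -3.

-3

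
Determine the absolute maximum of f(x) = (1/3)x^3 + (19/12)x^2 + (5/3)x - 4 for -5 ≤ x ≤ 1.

The derivative is x^2 + (19/6)x + 5/3, which vanishes at x = -5/2 and x = -2/3.
Compare values at every candidate in [-5, 1]: f(-5) = -173/12,  f(-5/2) = -167/48,  f(-2/3) = -365/81,  f(1) = -5/12.
Hence the absolute maximum is -5/12 at x = 1.

-5/12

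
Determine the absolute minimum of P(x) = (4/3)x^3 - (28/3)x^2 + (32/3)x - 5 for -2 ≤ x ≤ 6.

-223/3

P'(x) = 4x^2 - (56/3)x + 32/3, which vanishes at x = 2/3 and x = 4.
Evaluating at the critical points and endpoints: P(-2) = -223/3, P(2/3) = -133/81, P(4) = -79/3, P(6) = 11.
So the minimum is P(-2) = -223/3.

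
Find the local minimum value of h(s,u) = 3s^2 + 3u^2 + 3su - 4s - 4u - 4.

-52/9

∂h/∂s = 6s + 3u - 4 = 0 and ∂h/∂u = 3s + 6u - 4 = 0, so (s, u) = (4/9, 4/9).
The Hessian has h_{ss} = 6, h_{uu} = 6, h_{su} = 3, giving D = 27 > 0 with h_{ss} > 0, so the point is a local minimum.
h(4/9, 4/9) = -52/9.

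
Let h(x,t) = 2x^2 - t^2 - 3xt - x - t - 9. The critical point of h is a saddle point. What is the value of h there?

∂h/∂x = 4x - 3t - 1 = 0 and ∂h/∂t = -3x - 2t - 1 = 0, so (x, t) = (-1/17, -7/17).
The Hessian has h_{xx} = 4, h_{tt} = -2, h_{xt} = -3, giving D = -17 < 0, so the point is a saddle point.
h(-1/17, -7/17) = -149/17.

-149/17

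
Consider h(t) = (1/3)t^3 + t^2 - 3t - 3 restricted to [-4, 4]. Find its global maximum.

h'(t) = t^2 + 2t - 3, which vanishes at t = -3 and t = 1.
Evaluating at the critical points and endpoints: h(-4) = 11/3, h(-3) = 6, h(1) = -14/3, h(4) = 67/3.
Hence the absolute maximum is 67/3 at t = 4.

67/3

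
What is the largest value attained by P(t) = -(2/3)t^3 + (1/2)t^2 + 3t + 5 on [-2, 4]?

The derivative is -2t^2 + t + 3, which vanishes at t = -1 and t = 3/2.
Evaluating at the critical points and endpoints: P(-2) = 19/3; P(-1) = 19/6; P(3/2) = 67/8; P(4) = -53/3.
Hence the absolute maximum is 67/8 at t = 3/2.

67/8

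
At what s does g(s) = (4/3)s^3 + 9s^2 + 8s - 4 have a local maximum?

-4

g'(s) = 4s^2 + 18s + 8. Setting g'(s) = 0 gives s ∈ {-4, -1/2}.
Since g''(s) = 8s + 18, we get g''(-4) = -14 < 0 ⇒ local maximum; g''(-1/2) = 14 > 0 ⇒ local minimum.
The local maximum is g(-4) = 68/3.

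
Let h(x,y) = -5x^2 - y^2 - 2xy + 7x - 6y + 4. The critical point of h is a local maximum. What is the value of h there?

∂h/∂x = -10x - 2y + 7 = 0 and ∂h/∂y = -2x - 2y - 6 = 0, so (x, y) = (13/8, -37/8).
The Hessian has h_{xx} = -10, h_{yy} = -2, h_{xy} = -2, giving D = 16 > 0 with h_{xx} < 0, so the point is a local maximum.
h(13/8, -37/8) = 377/16.

377/16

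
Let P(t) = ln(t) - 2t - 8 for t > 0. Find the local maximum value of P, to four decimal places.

-9.6931

P'(t) = 1/t − 2 = 0 gives t = 1/2.
P''(t) = -1/t², which is negative for t > 0, so this is a local maximum.
P(1/2) = 1·ln(1/2) - 1 - 8 ≈ -9.6931.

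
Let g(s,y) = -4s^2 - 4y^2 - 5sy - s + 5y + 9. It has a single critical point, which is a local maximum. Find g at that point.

160/13

∂g/∂s = -8s - 5y - 1 = 0 and ∂g/∂y = -5s - 8y + 5 = 0, so (s, y) = (-11/13, 15/13).
The Hessian has g_{ss} = -8, g_{yy} = -8, g_{sy} = -5, giving D = 39 > 0 with g_{ss} < 0, so the point is a local maximum.
g(-11/13, 15/13) = 160/13.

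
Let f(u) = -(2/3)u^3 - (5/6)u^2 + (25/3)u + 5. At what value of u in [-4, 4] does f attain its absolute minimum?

4

f'(u) = -2u^2 - (5/3)u + 25/3, which vanishes at u = -5/2 and u = 5/3.
Candidates: f(-4) = 1, f(-5/2) = -85/8, f(5/3) = 2185/162, f(4) = -53/3.
The minimum over the interval is -53/3, attained at u = 4.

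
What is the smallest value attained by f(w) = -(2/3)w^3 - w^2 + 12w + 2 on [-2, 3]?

-62/3

Differentiating, f'(w) = -2w^2 - 2w + 12; whose only zero in [-2, 3] is w = 2.
Evaluating at the critical points and endpoints: f(-2) = -62/3; f(2) = 50/3; f(3) = 11.
So the minimum is f(-2) = -62/3.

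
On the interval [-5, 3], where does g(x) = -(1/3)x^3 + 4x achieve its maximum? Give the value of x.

-5

g'(x) = -x^2 + 4, which vanishes at x = -2 and x = 2.
Candidates: g(-5) = 65/3,  g(-2) = -16/3,  g(2) = 16/3,  g(3) = 3.
Hence the absolute maximum is 65/3 at x = -5.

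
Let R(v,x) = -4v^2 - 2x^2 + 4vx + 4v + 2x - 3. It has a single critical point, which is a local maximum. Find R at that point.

∂R/∂v = -8v + 4x + 4 = 0 and ∂R/∂x = 4v - 4x + 2 = 0, so (v, x) = (3/2, 2).
The Hessian has R_{vv} = -8, R_{xx} = -4, R_{vx} = 4, giving D = 16 > 0 with R_{vv} < 0, so the point is a local maximum.
R(3/2, 2) = 2.

2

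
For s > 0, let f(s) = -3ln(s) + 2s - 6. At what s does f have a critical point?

3/2

f'(s) = -3/s + 2 = 0 gives s = 3/2.
f''(s) = 3/s², which is positive for s > 0, so this is a local minimum.
f(3/2) = -3·ln(3/2) + 3 - 6 ≈ -4.2164.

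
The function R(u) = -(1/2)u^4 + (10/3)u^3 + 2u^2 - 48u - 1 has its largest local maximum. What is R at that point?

R'(u) = -2u^3 + 10u^2 + 4u - 48 = 0 at u = -2, 3, 4.
Second-derivative test with R''(u) = -6u^2 + 20u + 4: R''(-2) = -60 < 0 ⇒ local maximum; R''(3) = 10 > 0 ⇒ local minimum; R''(4) = -12 < 0 ⇒ local maximum.
So the largest local maximum value is R(-2) = 205/3.

205/3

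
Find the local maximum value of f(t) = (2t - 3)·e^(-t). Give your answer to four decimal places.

By the product rule, f'(t) = (-2t + 5)·e^(-t). Since e^(-t) > 0, the only critical point is t = 5/2.
f''(5/2) has the same sign as -2 < 0, so this is a local maximum.
f(5/2) = (2)·e^(-5/2) ≈ 0.1642.

0.1642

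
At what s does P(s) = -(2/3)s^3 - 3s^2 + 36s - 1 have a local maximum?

3

Critical points: P'(s) = -2s^2 - 6s + 36 vanishes at s = -6, 3.
Second-derivative test with P''(s) = -4s - 6: P''(-6) = 18 > 0 ⇒ local minimum; P''(3) = -18 < 0 ⇒ local maximum.
Thus P has its local maximum at s = 3, with value 62.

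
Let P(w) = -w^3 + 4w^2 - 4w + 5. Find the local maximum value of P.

5

P'(w) = -3w^2 + 8w - 4. Setting P'(w) = 0 gives w ∈ {2/3, 2}.
Since P''(w) = -6w + 8, we get P''(2/3) = 4 > 0 ⇒ local minimum; P''(2) = -4 < 0 ⇒ local maximum.
So the local maximum value is P(2) = 5.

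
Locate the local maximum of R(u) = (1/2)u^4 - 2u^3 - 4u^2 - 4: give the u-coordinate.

Critical points: R'(u) = 2u^3 - 6u^2 - 8u vanishes at u = -1, 0, 4.
R''(u) = 6u^2 - 12u - 8. R''(-1) = 10 > 0 ⇒ local minimum; R''(0) = -8 < 0 ⇒ local maximum; R''(4) = 40 > 0 ⇒ local minimum.
So the local maximum value is R(0) = -4.

0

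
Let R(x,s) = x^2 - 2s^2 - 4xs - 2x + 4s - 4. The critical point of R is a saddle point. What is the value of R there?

∂R/∂x = 2x - 4s - 2 = 0 and ∂R/∂s = -4x - 4s + 4 = 0, so (x, s) = (1, 0).
The Hessian has R_{xx} = 2, R_{ss} = -4, R_{xs} = -4, giving D = -24 < 0, so the point is a saddle point.
R(1, 0) = -5.

-5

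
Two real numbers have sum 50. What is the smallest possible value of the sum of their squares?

1250

With a + b = 50, a^2 + b^2 = a^2 + (50 − a)^2.
The derivative 2a − 2(50 − a) = 4a − 100 vanishes at a = 25; second derivative 4 > 0, a minimum.
The minimum is 2·(25)^2 = 1250.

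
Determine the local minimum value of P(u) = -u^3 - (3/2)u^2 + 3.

5/2

P'(u) = -3u^2 - 3u. Setting P'(u) = 0 gives u ∈ {-1, 0}.
Since P''(u) = -6u - 3, we get P''(-1) = 3 > 0 ⇒ local minimum; P''(0) = -3 < 0 ⇒ local maximum.
Thus P has its local minimum at u = -1, with value 5/2.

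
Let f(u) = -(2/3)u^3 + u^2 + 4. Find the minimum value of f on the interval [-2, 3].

The derivative is -2u^2 + 2u, which vanishes at u = 0 and u = 1.
Compare values at every candidate in [-2, 3]: f(-2) = 40/3,  f(0) = 4,  f(1) = 13/3,  f(3) = -5.
So the minimum is f(3) = -5.

-5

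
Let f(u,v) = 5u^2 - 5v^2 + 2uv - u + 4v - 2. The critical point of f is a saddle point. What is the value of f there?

∂f/∂u = 10u + 2v - 1 = 0 and ∂f/∂v = 2u - 10v + 4 = 0, so (u, v) = (1/52, 21/52).
The Hessian has f_{uu} = 10, f_{vv} = -10, f_{uv} = 2, giving D = -104 < 0, so the point is a saddle point.
f(1/52, 21/52) = -125/104.

-125/104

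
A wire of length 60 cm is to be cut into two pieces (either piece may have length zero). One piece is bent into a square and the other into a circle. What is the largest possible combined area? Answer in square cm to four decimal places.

286.4789

Let x be the length used for the square. Square side x/4; circle radius (60−x)/(2π).
A(x) = (x/4)² + π·((60−x)/(2π))² = x²/16 + (60−x)²/(4π) for 0 ≤ x ≤ 60. A'(x) = x/8 − (60−x)/(2π) = 0 gives x = 4·60/(π+4) ≈ 33.6059.
A'' > 0, so the interior critical point is a minimum; the maximum is at an endpoint. A(0) = 286.4789 and A(60) = 225.0000, so the largest area is 286.4789.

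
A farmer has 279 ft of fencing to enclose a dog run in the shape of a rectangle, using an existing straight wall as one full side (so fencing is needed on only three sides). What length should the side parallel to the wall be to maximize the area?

Let the sides perpendicular to the wall have length x and the parallel side y, so 2x + y = 279 and the area is A = xy = x(279 − 2x).
A'(x) = 279 − 4x = 0 gives x = 279/4, and A''(x) = −4 < 0 confirms a maximum.
Then y = 279 − 2·279/4 = 279/2 and A = 77841/8.

279/2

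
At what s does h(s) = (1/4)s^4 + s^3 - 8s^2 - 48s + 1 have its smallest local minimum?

h'(s) = s^3 + 3s^2 - 16s - 48 = 0 at s = -4, -3, 4.
h''(s) = 3s^2 + 6s - 16. h''(-4) = 8 > 0 ⇒ local minimum; h''(-3) = -7 < 0 ⇒ local maximum; h''(4) = 56 > 0 ⇒ local minimum.
Thus h has its smallest local minimum at s = 4, with value -191.

4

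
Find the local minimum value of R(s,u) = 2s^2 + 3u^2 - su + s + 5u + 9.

149/23

∂R/∂s = 4s - u + 1 = 0 and ∂R/∂u = -s + 6u + 5 = 0, so (s, u) = (-11/23, -21/23).
The Hessian has R_{ss} = 4, R_{uu} = 6, R_{su} = -1, giving D = 23 > 0 with R_{ss} > 0, so the point is a local minimum.
R(-11/23, -21/23) = 149/23.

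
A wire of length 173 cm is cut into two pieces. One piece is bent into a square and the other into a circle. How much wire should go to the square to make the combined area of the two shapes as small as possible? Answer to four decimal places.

96.8972

Let x be the length used for the square. Square side x/4; circle radius (173−x)/(2π).
A(x) = (x/4)² + π·((173−x)/(2π))² = x²/16 + (173−x)²/(4π) for 0 ≤ x ≤ 173. A'(x) = x/8 − (173−x)/(2π) = 0 gives x = 4·173/(π+4) ≈ 96.8972.
A'' = 1/8 + 1/(2π) > 0, so this gives the minimum combined area; x ≈ 96.8972 cm to the square.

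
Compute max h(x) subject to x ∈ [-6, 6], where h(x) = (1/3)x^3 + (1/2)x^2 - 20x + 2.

437/6

h'(x) = x^2 + x - 20, which vanishes at x = -5 and x = 4.
Candidates: h(-6) = 68, h(-5) = 437/6, h(4) = -146/3, h(6) = -28.
Hence the absolute maximum is 437/6 at x = -5.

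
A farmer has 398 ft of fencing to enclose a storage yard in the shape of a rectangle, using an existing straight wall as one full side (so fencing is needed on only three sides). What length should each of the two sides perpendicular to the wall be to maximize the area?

199/2

Let the sides perpendicular to the wall have length x and the parallel side y, so 2x + y = 398 and the area is A = xy = x(398 − 2x).
A'(x) = 398 − 4x = 0 gives x = 199/2, and A''(x) = −4 < 0 confirms a maximum.
Then y = 398 − 2·199/2 = 199 and A = 39601/2.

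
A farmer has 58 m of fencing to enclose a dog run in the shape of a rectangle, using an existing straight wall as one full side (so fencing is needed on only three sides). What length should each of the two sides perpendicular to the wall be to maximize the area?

29/2

Let the sides perpendicular to the wall have length x and the parallel side y, so 2x + y = 58 and the area is A = xy = x(58 − 2x).
A'(x) = 58 − 4x = 0 gives x = 29/2, and A''(x) = −4 < 0 confirms a maximum.
Then y = 58 − 2·29/2 = 29 and A = 841/2.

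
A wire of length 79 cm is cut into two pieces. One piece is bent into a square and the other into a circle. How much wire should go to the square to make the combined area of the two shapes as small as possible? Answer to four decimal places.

44.2478

Let x be the length used for the square. Square side x/4; circle radius (79−x)/(2π).
A(x) = (x/4)² + π·((79−x)/(2π))² = x²/16 + (79−x)²/(4π) for 0 ≤ x ≤ 79. A'(x) = x/8 − (79−x)/(2π) = 0 gives x = 4·79/(π+4) ≈ 44.2478.
A'' = 1/8 + 1/(2π) > 0, so this gives the minimum combined area; x ≈ 44.2478 cm to the square.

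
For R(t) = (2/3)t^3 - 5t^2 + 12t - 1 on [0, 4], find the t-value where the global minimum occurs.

0

Differentiating, R'(t) = 2t^2 - 10t + 12; which vanishes at t = 2 and t = 3.
Compare values at every candidate in [0, 4]: R(0) = -1, R(2) = 25/3, R(3) = 8, R(4) = 29/3.
So the minimum is R(0) = -1.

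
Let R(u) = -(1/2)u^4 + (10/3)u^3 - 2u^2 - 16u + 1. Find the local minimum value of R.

-61/3

R'(u) = -2u^3 + 10u^2 - 4u - 16. Setting R'(u) = 0 gives u ∈ {-1, 2, 4}.
Second-derivative test with R''(u) = -6u^2 + 20u - 4: R''(-1) = -30 < 0 ⇒ local maximum; R''(2) = 12 > 0 ⇒ local minimum; R''(4) = -20 < 0 ⇒ local maximum.
So the local minimum value is R(2) = -61/3.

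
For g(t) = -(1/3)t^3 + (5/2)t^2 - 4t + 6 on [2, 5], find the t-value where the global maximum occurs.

4

Differentiating, g'(t) = -t^2 + 5t - 4; whose only zero in [2, 5] is t = 4.
Candidates: g(2) = 16/3; g(4) = 26/3; g(5) = 41/6.
Hence the absolute maximum is 26/3 at t = 4.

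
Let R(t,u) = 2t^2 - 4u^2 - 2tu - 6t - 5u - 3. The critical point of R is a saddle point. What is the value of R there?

-71/18

∂R/∂t = 4t - 2u - 6 = 0 and ∂R/∂u = -2t - 8u - 5 = 0, so (t, u) = (19/18, -8/9).
The Hessian has R_{tt} = 4, R_{uu} = -8, R_{tu} = -2, giving D = -36 < 0, so the point is a saddle point.
R(19/18, -8/9) = -71/18.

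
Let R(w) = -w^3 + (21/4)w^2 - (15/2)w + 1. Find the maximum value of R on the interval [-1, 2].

R'(w) = -3w^2 + (21/2)w - 15/2, whose only zero in [-1, 2] is w = 1.
Compare values at every candidate in [-1, 2]: R(-1) = 59/4,  R(1) = -9/4,  R(2) = -1.
The maximum over the interval is 59/4, attained at w = -1.

59/4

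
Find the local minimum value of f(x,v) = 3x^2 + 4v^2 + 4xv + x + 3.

∂f/∂x = 6x + 4v + 1 = 0 and ∂f/∂v = 4x + 8v = 0, so (x, v) = (-1/4, 1/8).
The Hessian has f_{xx} = 6, f_{vv} = 8, f_{xv} = 4, giving D = 32 > 0 with f_{xx} > 0, so the point is a local minimum.
f(-1/4, 1/8) = 23/8.

23/8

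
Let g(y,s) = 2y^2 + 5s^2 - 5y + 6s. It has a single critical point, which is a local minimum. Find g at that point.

∂g/∂y = 4y - 5 = 0 and ∂g/∂s = 10s + 6 = 0, so (y, s) = (5/4, -3/5).
The Hessian has g_{yy} = 4, g_{ss} = 10, g_{ys} = 0, giving D = 40 > 0 with g_{yy} > 0, so the point is a local minimum.
g(5/4, -3/5) = -197/40.

-197/40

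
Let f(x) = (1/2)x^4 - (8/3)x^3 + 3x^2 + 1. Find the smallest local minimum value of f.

-7/2

f'(x) = 2x^3 - 8x^2 + 6x. Setting f'(x) = 0 gives x ∈ {0, 1, 3}.
f''(x) = 6x^2 - 16x + 6. f''(0) = 6 > 0 ⇒ local minimum; f''(1) = -4 < 0 ⇒ local maximum; f''(3) = 12 > 0 ⇒ local minimum.
Thus f has its smallest local minimum at x = 3, with value -7/2.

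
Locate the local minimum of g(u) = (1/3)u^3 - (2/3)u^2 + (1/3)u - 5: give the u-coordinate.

g'(u) = u^2 - (4/3)u + 1/3. Setting g'(u) = 0 gives u ∈ {1/3, 1}.
Since g''(u) = 2u - 4/3, we get g''(1/3) = -2/3 < 0 ⇒ local maximum; g''(1) = 2/3 > 0 ⇒ local minimum.
So the local minimum value is g(1) = -5.

1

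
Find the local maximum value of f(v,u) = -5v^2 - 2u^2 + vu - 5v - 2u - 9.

-271/39

∂f/∂v = -10v + u - 5 = 0 and ∂f/∂u = v - 4u - 2 = 0, so (v, u) = (-22/39, -25/39).
The Hessian has f_{vv} = -10, f_{uu} = -4, f_{vu} = 1, giving D = 39 > 0 with f_{vv} < 0, so the point is a local maximum.
f(-22/39, -25/39) = -271/39.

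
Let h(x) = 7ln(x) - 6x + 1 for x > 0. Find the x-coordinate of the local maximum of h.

h'(x) = 7/x − 6 = 0 gives x = 7/6.
h''(x) = -7/x², which is negative for x > 0, so this is a local maximum.
h(7/6) = 7·ln(7/6) - 7 + 1 ≈ -4.9209.

7/6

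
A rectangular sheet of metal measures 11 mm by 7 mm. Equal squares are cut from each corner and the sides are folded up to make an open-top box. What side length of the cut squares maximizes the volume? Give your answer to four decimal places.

With cut size x, the volume is V(x) = x(11 − 2x)(7 − 2x) for 0 < x < 3.5.
V'(x) = 12x^2 − 72x + 77. Setting V'(x) = 0 gives x ≈ 1.3927 (the root in (0, 3.5)).
V''(x) = 24x − 72 is negative there, so this is the maximum; V ≈ 48.2170.

1.3927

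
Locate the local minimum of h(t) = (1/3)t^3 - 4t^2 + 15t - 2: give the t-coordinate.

Critical points: h'(t) = t^2 - 8t + 15 vanishes at t = 3, 5.
Second-derivative test with h''(t) = 2t - 8: h''(3) = -2 < 0 ⇒ local maximum; h''(5) = 2 > 0 ⇒ local minimum.
So the local minimum value is h(5) = 44/3.

5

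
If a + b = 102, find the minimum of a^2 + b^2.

With a + b = 102, a^2 + b^2 = a^2 + (102 − a)^2.
The derivative 2a − 2(102 − a) = 4a − 204 vanishes at a = 51; second derivative 4 > 0, a minimum.
The minimum is 2·(51)^2 = 5202.

5202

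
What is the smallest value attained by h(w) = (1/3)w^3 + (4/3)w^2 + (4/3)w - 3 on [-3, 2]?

-4

The derivative is w^2 + (8/3)w + 4/3, which vanishes at w = -2 and w = -2/3.
Evaluating at the critical points and endpoints: h(-3) = -4; h(-2) = -3; h(-2/3) = -275/81; h(2) = 23/3.
Hence the absolute minimum is -4 at w = -3.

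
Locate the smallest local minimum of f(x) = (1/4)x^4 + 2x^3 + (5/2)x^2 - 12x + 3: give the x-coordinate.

f'(x) = x^3 + 6x^2 + 5x - 12. Setting f'(x) = 0 gives x ∈ {-4, -3, 1}.
f''(x) = 3x^2 + 12x + 5. f''(-4) = 5 > 0 ⇒ local minimum; f''(-3) = -4 < 0 ⇒ local maximum; f''(1) = 20 > 0 ⇒ local minimum.
The smallest local minimum is f(1) = -17/4.

1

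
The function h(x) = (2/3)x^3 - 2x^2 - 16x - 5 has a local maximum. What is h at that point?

41/3

h'(x) = 2x^2 - 4x - 16. Setting h'(x) = 0 gives x ∈ {-2, 4}.
Second-derivative test with h''(x) = 4x - 4: h''(-2) = -12 < 0 ⇒ local maximum; h''(4) = 12 > 0 ⇒ local minimum.
So the local maximum value is h(-2) = 41/3.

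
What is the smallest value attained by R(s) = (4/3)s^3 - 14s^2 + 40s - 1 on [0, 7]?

The derivative is 4s^2 - 28s + 40, which vanishes at s = 2 and s = 5.
Evaluating at the critical points and endpoints: R(0) = -1,  R(2) = 101/3,  R(5) = 47/3,  R(7) = 151/3.
The minimum over the interval is -1, attained at s = 0.

-1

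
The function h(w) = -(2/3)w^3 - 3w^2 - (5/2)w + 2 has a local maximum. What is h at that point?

Critical points: h'(w) = -2w^2 - 6w - 5/2 vanishes at w = -5/2, -1/2.
h''(w) = -4w - 6. h''(-5/2) = 4 > 0 ⇒ local minimum; h''(-1/2) = -4 < 0 ⇒ local maximum.
The local maximum is h(-1/2) = 31/12.

31/12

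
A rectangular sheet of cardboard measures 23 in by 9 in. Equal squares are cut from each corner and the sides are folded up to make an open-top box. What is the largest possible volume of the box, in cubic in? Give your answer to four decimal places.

With cut size x, the volume is V(x) = x(23 − 2x)(9 − 2x) for 0 < x < 4.5.
V'(x) = 12x^2 − 128x + 207. Setting V'(x) = 0 gives x ≈ 1.9875 (the root in (0, 4.5)).
V''(x) = 24x − 128 is negative there, so this is the maximum; V ≈ 190.0062.

190.0062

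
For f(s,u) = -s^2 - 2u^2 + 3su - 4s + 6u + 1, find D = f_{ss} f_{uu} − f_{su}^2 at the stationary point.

∂f/∂s = -2s + 3u - 4 = 0 and ∂f/∂u = 3s - 4u + 6 = 0, so (s, u) = (-2, 0).
The Hessian has f_{ss} = -2, f_{uu} = -4, f_{su} = 3, giving D = -1 < 0, so the point is a saddle point.
D = (-2)·(-4) − (3)^2 = -1.

-1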